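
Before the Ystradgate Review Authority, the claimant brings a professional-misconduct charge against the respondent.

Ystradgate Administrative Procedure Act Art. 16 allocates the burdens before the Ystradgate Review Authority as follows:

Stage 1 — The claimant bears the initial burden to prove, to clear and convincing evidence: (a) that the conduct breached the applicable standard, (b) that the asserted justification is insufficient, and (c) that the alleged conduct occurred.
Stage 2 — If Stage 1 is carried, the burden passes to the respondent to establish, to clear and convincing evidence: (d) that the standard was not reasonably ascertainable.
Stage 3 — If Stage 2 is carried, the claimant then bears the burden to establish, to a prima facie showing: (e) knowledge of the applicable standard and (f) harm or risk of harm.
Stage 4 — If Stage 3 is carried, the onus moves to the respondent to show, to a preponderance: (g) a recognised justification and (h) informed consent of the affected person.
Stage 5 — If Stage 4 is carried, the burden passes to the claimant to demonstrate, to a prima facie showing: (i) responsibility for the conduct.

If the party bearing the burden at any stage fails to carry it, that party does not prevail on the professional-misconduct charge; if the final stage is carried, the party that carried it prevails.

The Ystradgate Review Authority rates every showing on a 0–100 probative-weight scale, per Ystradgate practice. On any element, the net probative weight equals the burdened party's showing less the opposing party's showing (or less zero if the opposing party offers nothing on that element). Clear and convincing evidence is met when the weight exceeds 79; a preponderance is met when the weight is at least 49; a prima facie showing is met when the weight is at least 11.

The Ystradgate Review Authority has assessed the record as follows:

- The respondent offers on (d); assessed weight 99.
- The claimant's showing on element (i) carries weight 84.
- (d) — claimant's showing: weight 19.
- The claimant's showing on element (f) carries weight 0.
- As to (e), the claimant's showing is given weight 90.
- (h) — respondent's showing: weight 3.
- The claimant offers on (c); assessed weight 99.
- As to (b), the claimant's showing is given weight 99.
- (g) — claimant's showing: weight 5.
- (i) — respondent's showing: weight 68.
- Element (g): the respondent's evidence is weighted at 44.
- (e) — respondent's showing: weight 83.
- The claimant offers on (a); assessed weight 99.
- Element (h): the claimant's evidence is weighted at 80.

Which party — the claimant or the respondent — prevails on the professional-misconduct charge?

respondent

Stage 1 — burden on claimant; standard: clear and convincing evidence (weight exceeds 79).
    (a): 99 > 79 [met]
    (b): 99 > 79 [met]
    (c): 99 > 79 [met]
  Stage 1 carried; the burden shifts to the respondent.
Stage 2 — burden on respondent; standard: clear and convincing evidence (weight exceeds 79).
    (d): 99 − 19 = 80 > 79 [met]
  The respondent carries Stage 2; the claimant now bears the burden.
Stage 3 — burden on claimant; standard: a prima facie showing (weight is at least 11).
    (e): 90 − 83 = 7 < 11 [not met]
    (f): 0 < 11 [not met]
  The claimant does not carry Stage 3.
The respondent prevails.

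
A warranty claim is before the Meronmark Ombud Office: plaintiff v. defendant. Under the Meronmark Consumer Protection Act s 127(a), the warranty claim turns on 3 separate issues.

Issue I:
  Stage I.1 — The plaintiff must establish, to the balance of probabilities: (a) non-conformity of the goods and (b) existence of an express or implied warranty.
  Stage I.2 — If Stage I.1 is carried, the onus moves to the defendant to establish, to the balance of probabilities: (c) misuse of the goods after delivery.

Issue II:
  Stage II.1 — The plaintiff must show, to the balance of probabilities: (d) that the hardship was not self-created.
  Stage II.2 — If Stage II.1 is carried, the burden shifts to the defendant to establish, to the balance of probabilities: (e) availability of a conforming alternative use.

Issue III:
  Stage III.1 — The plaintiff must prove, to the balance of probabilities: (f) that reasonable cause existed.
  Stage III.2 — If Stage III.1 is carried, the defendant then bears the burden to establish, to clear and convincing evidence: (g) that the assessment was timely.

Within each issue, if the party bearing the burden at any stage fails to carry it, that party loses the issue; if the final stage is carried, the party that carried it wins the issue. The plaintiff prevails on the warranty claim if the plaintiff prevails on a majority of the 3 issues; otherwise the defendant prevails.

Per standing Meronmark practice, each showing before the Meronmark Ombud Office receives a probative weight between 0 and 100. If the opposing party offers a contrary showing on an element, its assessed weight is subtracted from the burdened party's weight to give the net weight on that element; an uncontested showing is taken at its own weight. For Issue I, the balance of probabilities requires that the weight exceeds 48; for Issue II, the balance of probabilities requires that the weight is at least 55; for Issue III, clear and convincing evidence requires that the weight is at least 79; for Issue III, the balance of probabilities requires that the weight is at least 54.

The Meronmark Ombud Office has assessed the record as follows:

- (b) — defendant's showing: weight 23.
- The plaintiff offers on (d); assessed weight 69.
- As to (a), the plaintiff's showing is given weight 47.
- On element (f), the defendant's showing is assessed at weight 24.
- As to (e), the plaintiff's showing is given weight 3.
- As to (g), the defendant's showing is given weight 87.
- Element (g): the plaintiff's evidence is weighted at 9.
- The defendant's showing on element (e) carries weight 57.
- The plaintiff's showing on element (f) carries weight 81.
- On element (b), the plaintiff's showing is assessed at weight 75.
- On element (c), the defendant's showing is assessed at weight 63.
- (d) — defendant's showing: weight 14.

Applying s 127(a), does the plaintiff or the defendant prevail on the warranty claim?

plaintiff

— Issue I —
Stage I.1 (plaintiff, the balance of probabilities, weight exceeds 48): (a) 47 ≤ 48 — fails; (b) net 75−23=52 > 48 — meets.
  Stage I.1 not carried; the plaintiff fails its burden.
The analysis ends at Stage I.1; the defendant prevails on this issue.
— Issue II —
Stage II.1 (plaintiff, the balance of probabilities, weight is at least 55): (d) net 69−14=55 ≥ 55 — meets.
  All elements met. The burden passes to the defendant.
Stage II.2 (defendant, the balance of probabilities, weight is at least 55): (e) net 57−3=54 < 55 — fails.
  Stage II.2 not carried; the defendant fails its burden.
The plaintiff prevails on this issue.
— Issue III —
Stage III.1 (plaintiff, the balance of probabilities, weight is at least 54): (f) net 81−24=57 ≥ 54 — meets.
  The plaintiff carries Stage III.1; the defendant now bears the burden.
Stage III.2 (defendant, clear and convincing evidence, weight is at least 79): (g) net 87−9=78 < 79 — fails.
  The defendant does not carry Stage III.2.
The analysis ends at Stage III.2; the plaintiff prevails on this issue.
Per-issue: Issue I → defendant; Issue II → plaintiff; Issue III → plaintiff. The plaintiff must prevail on a majority of issues; overall, the plaintiff prevails.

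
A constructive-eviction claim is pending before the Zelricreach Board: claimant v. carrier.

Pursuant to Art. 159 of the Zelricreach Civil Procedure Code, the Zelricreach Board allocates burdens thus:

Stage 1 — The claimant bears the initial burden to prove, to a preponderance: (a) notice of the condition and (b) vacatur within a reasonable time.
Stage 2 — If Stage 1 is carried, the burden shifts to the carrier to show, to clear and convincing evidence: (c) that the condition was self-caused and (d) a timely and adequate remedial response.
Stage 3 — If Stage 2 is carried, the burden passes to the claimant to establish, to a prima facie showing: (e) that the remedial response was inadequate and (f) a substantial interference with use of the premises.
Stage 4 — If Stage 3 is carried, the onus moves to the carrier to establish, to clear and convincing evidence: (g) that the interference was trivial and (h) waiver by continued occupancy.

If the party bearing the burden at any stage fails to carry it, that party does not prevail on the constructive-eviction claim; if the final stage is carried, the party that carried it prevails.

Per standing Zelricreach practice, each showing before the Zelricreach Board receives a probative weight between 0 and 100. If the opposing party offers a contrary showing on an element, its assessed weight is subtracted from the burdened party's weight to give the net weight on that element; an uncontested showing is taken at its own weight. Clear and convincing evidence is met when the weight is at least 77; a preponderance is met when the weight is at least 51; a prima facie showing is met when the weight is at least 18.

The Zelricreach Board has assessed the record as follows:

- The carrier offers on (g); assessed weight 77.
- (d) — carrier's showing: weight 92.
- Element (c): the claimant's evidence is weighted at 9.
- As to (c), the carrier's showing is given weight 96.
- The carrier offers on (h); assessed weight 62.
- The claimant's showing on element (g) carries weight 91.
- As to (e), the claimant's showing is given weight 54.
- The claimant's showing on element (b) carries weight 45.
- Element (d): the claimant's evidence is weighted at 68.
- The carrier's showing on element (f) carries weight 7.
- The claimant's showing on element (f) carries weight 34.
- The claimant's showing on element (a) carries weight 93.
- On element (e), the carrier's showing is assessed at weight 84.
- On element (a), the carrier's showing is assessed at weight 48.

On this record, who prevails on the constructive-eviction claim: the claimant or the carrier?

carrier

Stage 1 — burden on claimant; standard: a preponderance (weight is at least 51).
    (a): 93 − 48 = 45 < 51 [not met]
    (b): 45 < 51 [not met]
  The claimant does not carry Stage 1.
The analysis ends at Stage 1; the carrier prevails.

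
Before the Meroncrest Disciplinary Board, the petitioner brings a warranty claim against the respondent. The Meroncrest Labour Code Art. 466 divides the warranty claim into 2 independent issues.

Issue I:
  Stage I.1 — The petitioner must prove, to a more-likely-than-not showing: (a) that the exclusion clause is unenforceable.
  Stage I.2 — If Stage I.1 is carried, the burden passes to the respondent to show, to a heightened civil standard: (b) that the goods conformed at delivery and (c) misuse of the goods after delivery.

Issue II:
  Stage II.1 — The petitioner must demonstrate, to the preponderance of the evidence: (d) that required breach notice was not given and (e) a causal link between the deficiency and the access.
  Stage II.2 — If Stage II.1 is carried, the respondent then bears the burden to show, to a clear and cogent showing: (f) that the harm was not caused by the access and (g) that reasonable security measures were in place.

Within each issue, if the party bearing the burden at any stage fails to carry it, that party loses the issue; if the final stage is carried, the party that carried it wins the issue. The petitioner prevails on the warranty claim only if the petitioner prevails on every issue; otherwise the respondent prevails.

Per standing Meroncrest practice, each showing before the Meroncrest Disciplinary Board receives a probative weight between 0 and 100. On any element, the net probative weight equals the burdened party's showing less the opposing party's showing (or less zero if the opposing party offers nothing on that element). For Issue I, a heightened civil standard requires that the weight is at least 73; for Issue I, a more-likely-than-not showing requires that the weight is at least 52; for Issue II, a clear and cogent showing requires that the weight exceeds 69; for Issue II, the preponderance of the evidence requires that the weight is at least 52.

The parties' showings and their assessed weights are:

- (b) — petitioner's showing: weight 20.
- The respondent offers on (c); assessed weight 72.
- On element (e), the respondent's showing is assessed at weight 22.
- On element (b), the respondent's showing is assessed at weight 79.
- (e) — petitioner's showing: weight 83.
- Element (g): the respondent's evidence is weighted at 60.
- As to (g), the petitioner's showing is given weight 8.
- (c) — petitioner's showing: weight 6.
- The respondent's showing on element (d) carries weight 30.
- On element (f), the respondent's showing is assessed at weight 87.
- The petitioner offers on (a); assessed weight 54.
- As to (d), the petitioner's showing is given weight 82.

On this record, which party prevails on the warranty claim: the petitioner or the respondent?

petitioner

— Issue I —
Stage I.1 (petitioner, a more-likely-than-not showing, weight is at least 52): (a) 54 ≥ 52 — meets.
  The petitioner carries Stage I.1; the respondent now bears the burden.
Stage I.2 (respondent, a heightened civil standard, weight is at least 73): (b) net 79−20=59 < 73 — fails; (c) net 72−6=66 < 73 — fails.
  Not every element is met, so the respondent fails to carry Stage I.2.
The analysis ends at Stage I.2; the petitioner prevails on this issue.
— Issue II —
Stage II.1 (petitioner, the preponderance of the evidence, weight is at least 52): (d) net 82−30=52 ≥ 52 — meets; (e) net 83−22=61 ≥ 52 — meets.
  The petitioner carries Stage II.1; the respondent now bears the burden.
Stage II.2 (respondent, a clear and cogent showing, weight exceeds 69): (f) 87 > 69 — meets; (g) net 60−8=52 ≤ 69 — fails.
  Not every element is met, so the respondent fails to carry Stage II.2.
The analysis ends at Stage II.2; the petitioner prevails on this issue.
Per-issue: Issue I → petitioner; Issue II → petitioner. The petitioner must prevail on every issue; overall, the petitioner prevails.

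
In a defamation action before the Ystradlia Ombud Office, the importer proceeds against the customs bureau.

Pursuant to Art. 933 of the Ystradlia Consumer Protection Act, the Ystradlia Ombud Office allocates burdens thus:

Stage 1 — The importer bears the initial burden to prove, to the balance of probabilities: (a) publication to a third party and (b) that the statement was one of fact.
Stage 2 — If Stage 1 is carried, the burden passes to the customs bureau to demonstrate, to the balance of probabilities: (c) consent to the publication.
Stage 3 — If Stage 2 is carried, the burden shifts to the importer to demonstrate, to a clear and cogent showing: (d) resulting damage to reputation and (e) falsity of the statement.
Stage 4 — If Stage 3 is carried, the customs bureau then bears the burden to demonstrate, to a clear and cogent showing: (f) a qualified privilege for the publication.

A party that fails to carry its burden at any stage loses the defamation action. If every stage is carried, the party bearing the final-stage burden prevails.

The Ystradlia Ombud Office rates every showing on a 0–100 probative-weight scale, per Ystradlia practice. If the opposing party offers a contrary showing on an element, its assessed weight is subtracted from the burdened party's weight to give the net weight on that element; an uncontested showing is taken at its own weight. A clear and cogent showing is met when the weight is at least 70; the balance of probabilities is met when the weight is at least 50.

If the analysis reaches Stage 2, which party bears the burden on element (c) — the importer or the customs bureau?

Stage 2's rule assigns the burden to the customs bureau (to the balance of probabilities).

customs bureau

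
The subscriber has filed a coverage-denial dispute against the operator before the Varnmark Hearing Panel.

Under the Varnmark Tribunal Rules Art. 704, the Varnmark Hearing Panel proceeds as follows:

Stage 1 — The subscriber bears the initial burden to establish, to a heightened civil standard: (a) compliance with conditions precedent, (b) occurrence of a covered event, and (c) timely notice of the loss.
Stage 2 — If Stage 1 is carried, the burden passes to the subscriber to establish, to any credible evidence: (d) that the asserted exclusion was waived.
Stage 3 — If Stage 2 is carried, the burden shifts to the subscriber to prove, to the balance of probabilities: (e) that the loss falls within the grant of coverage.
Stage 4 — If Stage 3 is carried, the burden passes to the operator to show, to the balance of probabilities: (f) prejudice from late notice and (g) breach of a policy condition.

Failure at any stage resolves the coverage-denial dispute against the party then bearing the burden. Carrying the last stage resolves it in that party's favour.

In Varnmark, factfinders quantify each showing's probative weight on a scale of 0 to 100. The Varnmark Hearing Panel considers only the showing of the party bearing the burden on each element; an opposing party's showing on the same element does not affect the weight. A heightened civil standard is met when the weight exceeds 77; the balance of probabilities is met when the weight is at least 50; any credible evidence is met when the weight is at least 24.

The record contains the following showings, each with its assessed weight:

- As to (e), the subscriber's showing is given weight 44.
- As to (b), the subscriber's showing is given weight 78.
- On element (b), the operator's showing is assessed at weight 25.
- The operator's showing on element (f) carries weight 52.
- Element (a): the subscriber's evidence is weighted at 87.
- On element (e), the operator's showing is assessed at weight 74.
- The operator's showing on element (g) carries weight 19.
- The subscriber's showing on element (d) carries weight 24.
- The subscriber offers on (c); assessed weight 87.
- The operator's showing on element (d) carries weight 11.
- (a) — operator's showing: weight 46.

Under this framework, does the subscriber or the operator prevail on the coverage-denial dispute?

Stage 1 — burden on subscriber; standard: a heightened civil standard (weight exceeds 77).
    (a): 87 (operator's 46 disregarded) > 77 [met]
    (b): 78 (operator's 25 disregarded) > 77 [met]
    (c): 87 > 77 [met]
  All elements met. The subscriber retains the burden for Stage 2.
Stage 2 — burden on subscriber; standard: any credible evidence (weight is at least 24).
    (d): 24 (operator's 11 disregarded) ≥ 24 [met]
  Stage 2 is satisfied; the subscriber continues to bear the burden.
Stage 3 — burden on subscriber; standard: the balance of probabilities (weight is at least 50).
    (e): 44 (operator's 74 disregarded) < 50 [not met]
  The subscriber does not carry Stage 3.
The operator prevails.

operator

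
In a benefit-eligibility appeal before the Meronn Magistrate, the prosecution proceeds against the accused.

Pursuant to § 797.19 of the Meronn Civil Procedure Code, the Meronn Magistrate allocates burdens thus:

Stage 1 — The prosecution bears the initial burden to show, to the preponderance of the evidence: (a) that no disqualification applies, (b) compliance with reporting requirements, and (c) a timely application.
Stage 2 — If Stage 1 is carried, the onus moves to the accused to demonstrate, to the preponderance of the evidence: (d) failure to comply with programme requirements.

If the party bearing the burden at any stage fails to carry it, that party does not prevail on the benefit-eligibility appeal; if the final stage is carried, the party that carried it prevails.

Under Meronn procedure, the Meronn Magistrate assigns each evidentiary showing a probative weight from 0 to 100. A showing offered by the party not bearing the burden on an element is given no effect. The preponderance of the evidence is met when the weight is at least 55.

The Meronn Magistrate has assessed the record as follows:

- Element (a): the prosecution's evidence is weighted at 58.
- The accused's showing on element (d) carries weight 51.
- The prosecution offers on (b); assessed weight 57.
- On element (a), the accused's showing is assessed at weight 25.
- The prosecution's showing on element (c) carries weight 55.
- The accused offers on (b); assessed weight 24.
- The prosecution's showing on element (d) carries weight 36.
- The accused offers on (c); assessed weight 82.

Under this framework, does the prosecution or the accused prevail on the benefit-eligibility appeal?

At Stage 1 the prosecution must meet the preponderance of the evidence (weight is at least 55): on (a) the weight is 58 (the accused's 25 is given no effect), ≥ 55, so (a) meets the standard; on (b) the weight is 57 (the accused's 24 is given no effect), which does reach 55, so (b) meets the standard; on (c) the weight is 55 (the accused's 82 is given no effect), which does reach 55, so (c) meets the standard.
  Stage 1 is satisfied; the onus moves to the accused.
At Stage 2 the accused must meet the preponderance of the evidence (weight is at least 55): on (d) the weight is 51 (the prosecution's 36 is given no effect), < 55, so (d) does not meet the standard.
  Stage 2 not carried; the accused fails its burden.
So the prosecution prevails.

prosecution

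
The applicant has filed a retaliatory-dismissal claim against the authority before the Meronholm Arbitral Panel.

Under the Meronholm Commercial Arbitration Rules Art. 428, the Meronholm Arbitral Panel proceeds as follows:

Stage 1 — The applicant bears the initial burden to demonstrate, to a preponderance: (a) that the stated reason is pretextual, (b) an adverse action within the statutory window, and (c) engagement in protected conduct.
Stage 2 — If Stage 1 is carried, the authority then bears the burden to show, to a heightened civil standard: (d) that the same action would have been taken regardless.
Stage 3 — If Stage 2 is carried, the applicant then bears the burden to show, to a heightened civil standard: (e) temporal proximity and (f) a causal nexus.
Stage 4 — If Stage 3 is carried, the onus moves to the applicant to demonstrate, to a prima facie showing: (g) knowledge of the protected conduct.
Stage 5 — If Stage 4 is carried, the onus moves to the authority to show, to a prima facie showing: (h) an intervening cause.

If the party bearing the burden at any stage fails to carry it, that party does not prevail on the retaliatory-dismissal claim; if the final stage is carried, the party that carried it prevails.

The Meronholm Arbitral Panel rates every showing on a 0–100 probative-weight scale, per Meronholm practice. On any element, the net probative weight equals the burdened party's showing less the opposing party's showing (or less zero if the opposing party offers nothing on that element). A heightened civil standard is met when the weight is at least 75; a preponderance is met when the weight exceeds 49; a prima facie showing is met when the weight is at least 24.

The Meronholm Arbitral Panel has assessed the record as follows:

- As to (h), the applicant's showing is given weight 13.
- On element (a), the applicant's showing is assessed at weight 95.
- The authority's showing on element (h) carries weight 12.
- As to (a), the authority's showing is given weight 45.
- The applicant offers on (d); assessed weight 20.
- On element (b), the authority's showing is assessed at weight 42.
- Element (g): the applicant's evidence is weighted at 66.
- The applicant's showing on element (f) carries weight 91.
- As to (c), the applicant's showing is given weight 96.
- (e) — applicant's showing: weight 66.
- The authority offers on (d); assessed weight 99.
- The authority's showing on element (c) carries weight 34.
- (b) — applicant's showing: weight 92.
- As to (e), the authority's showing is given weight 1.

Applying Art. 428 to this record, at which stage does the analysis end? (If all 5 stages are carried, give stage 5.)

stage 3

Stage 1 — burden on applicant; standard: a preponderance (weight exceeds 49).
    (a): 95 − 45 = 50 > 49 [met]
    (b): 92 − 42 = 50 > 49 [met]
    (c): 96 − 34 = 62 > 49 [met]
  Stage 1 carried; the burden shifts to the authority.
Stage 2 — burden on authority; standard: a heightened civil standard (weight is at least 75).
    (d): 99 − 20 = 79 ≥ 75 [met]
  Stage 2 is satisfied; the onus moves to the applicant.
Stage 3 — burden on applicant; standard: a heightened civil standard (weight is at least 75).
    (e): 66 − 1 = 65 < 75 [not met]
    (f): 91 ≥ 75 [met]
  Not every element is met, so the applicant fails to carry Stage 3.
So the authority prevails.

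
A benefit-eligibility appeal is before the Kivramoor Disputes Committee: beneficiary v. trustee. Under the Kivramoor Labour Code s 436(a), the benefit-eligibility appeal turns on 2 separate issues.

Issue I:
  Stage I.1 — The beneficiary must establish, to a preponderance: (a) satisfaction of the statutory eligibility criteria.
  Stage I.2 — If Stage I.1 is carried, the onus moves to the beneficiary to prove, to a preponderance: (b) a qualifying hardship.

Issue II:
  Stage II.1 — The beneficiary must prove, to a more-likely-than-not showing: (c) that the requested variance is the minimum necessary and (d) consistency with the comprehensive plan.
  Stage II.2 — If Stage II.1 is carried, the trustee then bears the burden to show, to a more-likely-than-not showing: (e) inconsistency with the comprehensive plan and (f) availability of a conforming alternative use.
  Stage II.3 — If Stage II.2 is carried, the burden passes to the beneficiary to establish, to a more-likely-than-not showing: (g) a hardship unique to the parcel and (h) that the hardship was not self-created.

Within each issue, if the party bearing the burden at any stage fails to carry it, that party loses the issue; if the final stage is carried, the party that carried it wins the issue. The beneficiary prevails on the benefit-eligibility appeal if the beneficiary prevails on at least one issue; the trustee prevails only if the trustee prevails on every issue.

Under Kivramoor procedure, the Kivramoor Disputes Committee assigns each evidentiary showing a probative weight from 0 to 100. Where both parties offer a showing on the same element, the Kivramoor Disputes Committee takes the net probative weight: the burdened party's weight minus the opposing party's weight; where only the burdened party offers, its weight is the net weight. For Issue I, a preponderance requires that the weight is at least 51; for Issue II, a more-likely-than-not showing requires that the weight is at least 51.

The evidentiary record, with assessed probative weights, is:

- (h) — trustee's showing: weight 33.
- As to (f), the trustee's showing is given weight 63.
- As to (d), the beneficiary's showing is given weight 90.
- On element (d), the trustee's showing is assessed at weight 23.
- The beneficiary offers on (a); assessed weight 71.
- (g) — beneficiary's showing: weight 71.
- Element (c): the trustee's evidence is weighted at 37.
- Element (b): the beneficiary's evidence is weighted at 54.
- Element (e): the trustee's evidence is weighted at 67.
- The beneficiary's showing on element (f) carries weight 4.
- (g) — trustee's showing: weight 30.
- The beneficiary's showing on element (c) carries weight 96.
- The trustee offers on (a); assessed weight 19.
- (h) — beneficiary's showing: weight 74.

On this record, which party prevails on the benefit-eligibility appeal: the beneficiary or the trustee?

— Issue I —
At Stage I.1 the beneficiary must meet a preponderance (weight is at least 51): on (a) the weight is 71 less the opposing 19 gives net 52, ≥ 51, so (a) meets the standard.
  All elements met. The beneficiary retains the burden for Stage I.2.
At Stage I.2 the beneficiary must meet a preponderance (weight is at least 51): on (b) the weight is 54, ≥ 51, so (b) meets the standard.
  Stage I.2 carried; the final stage is satisfied.
All stages carried — the beneficiary prevails on this issue.
— Issue II —
At Stage II.1 the beneficiary must meet a more-likely-than-not showing (weight is at least 51): on (c) the weight is 96 less the opposing 37 gives net 59, ≥ 51, so (c) meets the standard; on (d) the weight is 90 less the opposing 23 gives net 67, ≥ 51, so (d) meets the standard.
  Stage II.1 carried; the burden shifts to the trustee.
At Stage II.2 the trustee must meet a more-likely-than-not showing (weight is at least 51): on (e) the weight is 67, ≥ 51, so (e) meets the standard; on (f) the weight is 63 less the opposing 4 gives net 59, ≥ 51, so (f) meets the standard.
  Stage II.2 is satisfied; the onus moves to the beneficiary.
At Stage II.3 the beneficiary must meet a more-likely-than-not showing (weight is at least 51): on (g) the weight is 71 less the opposing 30 gives net 41, which does not reach 51, so (g) does not meet the standard; on (h) the weight is 74 less the opposing 33 gives net 41, < 51, so (h) does not meet the standard.
  Not every element is met, so the beneficiary fails to carry Stage II.3.
So the trustee prevails on this issue.
Per-issue: Issue I → beneficiary; Issue II → trustee. The beneficiary must prevail on at least one issue; overall, the beneficiary prevails.

beneficiary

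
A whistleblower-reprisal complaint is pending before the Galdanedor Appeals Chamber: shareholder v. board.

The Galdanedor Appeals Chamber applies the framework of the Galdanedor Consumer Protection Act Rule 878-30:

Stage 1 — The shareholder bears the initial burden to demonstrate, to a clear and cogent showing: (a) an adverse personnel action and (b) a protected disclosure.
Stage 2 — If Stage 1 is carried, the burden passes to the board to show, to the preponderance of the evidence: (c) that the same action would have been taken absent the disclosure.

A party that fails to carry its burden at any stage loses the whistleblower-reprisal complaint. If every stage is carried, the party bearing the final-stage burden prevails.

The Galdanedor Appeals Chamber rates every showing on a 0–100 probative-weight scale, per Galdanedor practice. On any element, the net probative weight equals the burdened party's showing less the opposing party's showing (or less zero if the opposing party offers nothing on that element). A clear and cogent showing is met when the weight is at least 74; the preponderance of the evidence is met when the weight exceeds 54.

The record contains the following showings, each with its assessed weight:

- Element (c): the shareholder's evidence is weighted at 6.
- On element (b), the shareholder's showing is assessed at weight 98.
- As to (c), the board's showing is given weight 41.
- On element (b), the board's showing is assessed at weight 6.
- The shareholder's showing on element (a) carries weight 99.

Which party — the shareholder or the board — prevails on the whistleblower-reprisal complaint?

shareholder

Stage 1 — burden on shareholder; standard: a clear and cogent showing (weight is at least 74).
    (a): 99 ≥ 74 [met]
    (b): 98 − 6 = 92 ≥ 74 [met]
  Stage 1 carried; the burden shifts to the board.
Stage 2 — burden on board; standard: the preponderance of the evidence (weight exceeds 54).
    (c): 41 − 6 = 35 ≤ 54 [not met]
  Not every element is met, so the board fails to carry Stage 2.
So the shareholder prevails.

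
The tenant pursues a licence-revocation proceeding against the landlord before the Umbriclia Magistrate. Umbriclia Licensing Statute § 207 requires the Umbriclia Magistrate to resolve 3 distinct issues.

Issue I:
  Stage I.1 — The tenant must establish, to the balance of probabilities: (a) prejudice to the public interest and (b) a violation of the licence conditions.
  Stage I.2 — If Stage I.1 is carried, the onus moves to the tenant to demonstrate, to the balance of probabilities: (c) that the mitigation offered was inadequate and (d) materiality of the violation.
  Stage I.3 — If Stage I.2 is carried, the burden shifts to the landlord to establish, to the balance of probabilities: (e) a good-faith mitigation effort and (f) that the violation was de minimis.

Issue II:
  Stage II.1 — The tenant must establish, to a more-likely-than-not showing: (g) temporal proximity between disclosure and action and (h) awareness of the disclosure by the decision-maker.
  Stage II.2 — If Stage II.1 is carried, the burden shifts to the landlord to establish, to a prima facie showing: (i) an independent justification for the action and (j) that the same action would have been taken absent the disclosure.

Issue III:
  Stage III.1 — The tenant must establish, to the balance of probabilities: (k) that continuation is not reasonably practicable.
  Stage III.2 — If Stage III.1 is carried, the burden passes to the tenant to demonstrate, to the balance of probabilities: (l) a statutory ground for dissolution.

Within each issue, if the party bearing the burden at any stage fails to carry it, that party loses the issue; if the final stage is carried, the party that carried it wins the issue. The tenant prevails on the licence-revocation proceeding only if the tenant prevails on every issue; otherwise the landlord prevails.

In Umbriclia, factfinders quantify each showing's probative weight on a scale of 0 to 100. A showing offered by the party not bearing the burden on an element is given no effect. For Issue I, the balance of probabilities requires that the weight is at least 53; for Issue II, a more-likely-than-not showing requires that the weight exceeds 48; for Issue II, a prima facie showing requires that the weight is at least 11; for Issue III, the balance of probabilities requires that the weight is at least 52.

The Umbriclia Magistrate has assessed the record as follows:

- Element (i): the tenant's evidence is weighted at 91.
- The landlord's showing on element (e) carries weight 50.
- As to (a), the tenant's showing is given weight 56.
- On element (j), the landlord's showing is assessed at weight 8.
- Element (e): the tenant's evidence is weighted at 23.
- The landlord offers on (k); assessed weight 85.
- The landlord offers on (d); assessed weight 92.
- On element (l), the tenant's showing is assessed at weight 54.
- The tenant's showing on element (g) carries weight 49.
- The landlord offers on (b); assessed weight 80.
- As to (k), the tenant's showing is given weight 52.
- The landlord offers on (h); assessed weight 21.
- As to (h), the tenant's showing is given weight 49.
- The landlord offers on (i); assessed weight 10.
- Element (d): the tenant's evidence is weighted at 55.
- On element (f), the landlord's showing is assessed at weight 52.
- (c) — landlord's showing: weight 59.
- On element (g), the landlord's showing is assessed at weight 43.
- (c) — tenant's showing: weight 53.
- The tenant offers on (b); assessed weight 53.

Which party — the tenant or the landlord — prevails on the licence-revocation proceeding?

— Issue I —
Stage I.1 (tenant, the balance of probabilities, weight is at least 53): (a) 56 ≥ 53 — meets; (b) 53 (landlord's 80 disregarded) ≥ 53 — meets.
  Stage I.1 is satisfied; the tenant continues to bear the burden.
Stage I.2 (tenant, the balance of probabilities, weight is at least 53): (c) 53 (landlord's 59 disregarded) ≥ 53 — meets; (d) 55 (landlord's 92 disregarded) ≥ 53 — meets.
  The tenant carries Stage I.2; the landlord now bears the burden.
Stage I.3 (landlord, the balance of probabilities, weight is at least 53): (e) 50 (tenant's 23 disregarded) < 53 — fails; (f) 52 < 53 — fails.
  Stage I.3 not carried; the landlord fails its burden.
So the tenant prevails on this issue.
— Issue II —
Stage II.1 (tenant, a more-likely-than-not showing, weight exceeds 48): (g) 49 (landlord's 43 disregarded) > 48 — meets; (h) 49 (landlord's 21 disregarded) > 48 — meets.
  Stage II.1 carried; the burden shifts to the landlord.
Stage II.2 (landlord, a prima facie showing, weight is at least 11): (i) 10 (tenant's 91 disregarded) < 11 — fails; (j) 8 < 11 — fails.
  Not every element is met, so the landlord fails to carry Stage II.2.
So the tenant prevails on this issue.
— Issue III —
Stage III.1 — burden on tenant; standard: the balance of probabilities (weight is at least 52).
    (k): 52 (landlord's 85 disregarded) ≥ 52 [met]
  Stage III.1 is satisfied; the tenant continues to bear the burden.
Stage III.2 — burden on tenant; standard: the balance of probabilities (weight is at least 52).
    (l): 54 ≥ 52 [met]
  Stage III.2 carried; the final stage is satisfied.
All stages carried — the tenant prevails on this issue.
Per-issue: Issue I → tenant; Issue II → tenant; Issue III → tenant. The tenant must prevail on every issue; overall, the tenant prevails.

tenant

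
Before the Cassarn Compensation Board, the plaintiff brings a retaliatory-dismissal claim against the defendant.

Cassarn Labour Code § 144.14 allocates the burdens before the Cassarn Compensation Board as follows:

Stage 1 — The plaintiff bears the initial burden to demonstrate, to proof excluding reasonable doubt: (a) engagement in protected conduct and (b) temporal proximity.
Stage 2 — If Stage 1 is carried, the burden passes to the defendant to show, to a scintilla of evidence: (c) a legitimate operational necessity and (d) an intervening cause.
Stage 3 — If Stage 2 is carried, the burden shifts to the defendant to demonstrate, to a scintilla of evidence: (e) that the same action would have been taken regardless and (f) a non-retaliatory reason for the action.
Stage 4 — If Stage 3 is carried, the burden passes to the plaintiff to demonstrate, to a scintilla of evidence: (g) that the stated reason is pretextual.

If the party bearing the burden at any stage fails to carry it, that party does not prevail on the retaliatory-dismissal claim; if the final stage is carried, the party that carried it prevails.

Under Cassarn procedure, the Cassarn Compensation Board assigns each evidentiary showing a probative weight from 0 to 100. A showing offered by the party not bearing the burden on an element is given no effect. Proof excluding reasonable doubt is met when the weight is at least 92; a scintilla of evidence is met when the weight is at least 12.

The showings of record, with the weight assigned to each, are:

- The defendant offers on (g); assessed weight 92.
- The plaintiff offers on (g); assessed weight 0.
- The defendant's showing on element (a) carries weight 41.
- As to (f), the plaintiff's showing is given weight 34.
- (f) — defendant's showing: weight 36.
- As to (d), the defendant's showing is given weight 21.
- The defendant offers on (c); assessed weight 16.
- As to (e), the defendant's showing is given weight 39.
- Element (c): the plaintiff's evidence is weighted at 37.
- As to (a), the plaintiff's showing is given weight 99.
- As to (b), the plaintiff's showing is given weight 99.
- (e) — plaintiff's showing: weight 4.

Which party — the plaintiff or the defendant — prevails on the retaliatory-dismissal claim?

defendant

At Stage 1 the plaintiff must meet proof excluding reasonable doubt (weight is at least 92): on (a) the weight is 99 (the defendant's 41 is given no effect), ≥ 92, so (a) meets the standard; on (b) the weight is 99, ≥ 92, so (b) meets the standard.
  Stage 1 carried; the burden shifts to the defendant.
At Stage 2 the defendant must meet a scintilla of evidence (weight is at least 12): on (c) the weight is 16 (the plaintiff's 37 is given no effect), which does reach 12, so (c) meets the standard; on (d) the weight is 21, ≥ 12, so (d) meets the standard.
  All elements met. The defendant retains the burden for Stage 3.
At Stage 3 the defendant must meet a scintilla of evidence (weight is at least 12): on (e) the weight is 39 (the plaintiff's 4 is given no effect), which does reach 12, so (e) meets the standard; on (f) the weight is 36 (the plaintiff's 34 is given no effect), ≥ 12, so (f) meets the standard.
  Stage 3 is satisfied; the onus moves to the plaintiff.
At Stage 4 the plaintiff must meet a scintilla of evidence (weight is at least 12): on (g) the weight is 0 (the defendant's 92 is given no effect), < 12, so (g) does not meet the standard.
  Not every element is met, so the plaintiff fails to carry Stage 4.
The analysis ends at Stage 4; the defendant prevails.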